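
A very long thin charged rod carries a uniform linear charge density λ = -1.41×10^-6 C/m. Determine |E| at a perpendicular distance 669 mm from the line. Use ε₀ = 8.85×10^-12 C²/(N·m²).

3.79e4 N/C

Take a coaxial cylindrical Gaussian surface of radius r = 669 mm and length L.
Q_enc = λL, so λ_enc = -1.41×10^-6 C/m.
Applying ∮E·dA = Q_enc/ε₀ with the end caps contributing no flux:
E = |λ_enc|/(2πε₀r) = (1.41×10^-6)/(2π·8.85×10^-12·0.669) = 3.79e4 N/C.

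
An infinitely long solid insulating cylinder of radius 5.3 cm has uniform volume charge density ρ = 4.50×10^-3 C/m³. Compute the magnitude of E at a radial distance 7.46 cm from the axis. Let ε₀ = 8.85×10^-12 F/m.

9.57e6 N/C

By cylindrical symmetry E is radial; use a coaxial Gaussian cylinder of radius 7.46 cm and length L (r > 5.3 cm, full cross-section enclosed).
λ_enc = ρ·πR² = (4.50×10^-3)π(0.053)² = 3.971e-5 C/m.
Gauss's law: E·2πrL = λ_enc L/ε₀.
E = |λ_enc|/(2πε₀r) = (3.971e-5)/(2π·8.85×10^-12·0.0746) = 9.57×10^6 N/C.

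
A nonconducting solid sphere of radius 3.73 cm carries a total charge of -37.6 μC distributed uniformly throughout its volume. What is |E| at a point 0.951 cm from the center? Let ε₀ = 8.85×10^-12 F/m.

|E| = 6.20×10^7 N/C

Symmetry ⇒ E = E(r) r̂. Gaussian sphere of radius r = 0.951 cm (r < R).
For a uniform sphere the enclosed fraction is (r/R)³, so Q_enc = (-37.6 μC)(0.00951/0.0373)³ = -6.232×10^-7 C.
By Gauss's law, ∮E·dA = E·4πr² = Q_enc/ε₀.
E = |Q_enc|/(4πε₀r²) = (6.232e-7)/(4π·8.85×10^-12·(0.00951)²) = 6.20×10^7 N/C.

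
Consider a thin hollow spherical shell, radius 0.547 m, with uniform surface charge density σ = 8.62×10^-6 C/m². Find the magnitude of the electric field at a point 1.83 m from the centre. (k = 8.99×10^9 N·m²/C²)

E = 8.70e4 N/C

Use a concentric Gaussian sphere at r = 1.83 m (r > 0.547 m).
The entire shell is enclosed: Q_enc = σ·4πR² = (8.62×10^-6)·4π·(0.547)² = 3.241×10^-5 C.
Gauss's law: E·4πr² = Q_enc/ε₀.
E = k|Q_enc|/r² = (8.99×10^9)(3.241×10^-5)/(1.83)² = 8.70×10^4 N/C.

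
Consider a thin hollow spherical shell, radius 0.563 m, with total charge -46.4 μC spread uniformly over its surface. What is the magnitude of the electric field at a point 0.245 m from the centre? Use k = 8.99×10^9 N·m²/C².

By spherical symmetry E is radial; choose a Gaussian sphere of radius r = 0.245 m (inside the shell, r < 0.563 m).
All the charge is outside the Gaussian surface: Q_enc = 0, hence E = 0 everywhere inside the shell.

|E| = 0 N/C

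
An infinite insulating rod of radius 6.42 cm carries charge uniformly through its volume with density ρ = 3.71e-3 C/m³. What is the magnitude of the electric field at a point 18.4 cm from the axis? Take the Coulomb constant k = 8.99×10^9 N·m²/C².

E ≈ 4.69×10^6 V/m

Coaxial Gaussian cylinder, radius r = 18.4 cm, length L (r > 6.42 cm, full cross-section enclosed).
λ_enc = ρ·πR² = (3.71×10^-3)π(0.0642)² = 4.804×10^-5 C/m.
By Gauss's law (flux through the curved wall only), E·2πrL = λ_enc L/ε₀.
E = 2k|λ_enc|/r = 2(8.99×10^9)(4.804×10^-5)/(0.184) = 4.69×10^6 N/C.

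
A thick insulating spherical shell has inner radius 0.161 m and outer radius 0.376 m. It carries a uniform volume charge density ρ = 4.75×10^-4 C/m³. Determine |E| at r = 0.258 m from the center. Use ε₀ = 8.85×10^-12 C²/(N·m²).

|E| ≈ 3.49×10^6 N/C

By spherical symmetry E is radial; choose a Gaussian sphere of radius r = 0.258 m (within the shell material, 0.161 m < r < 0.376 m).
Only the shell between 0.161 m and r is enclosed: Q_enc = ρ·(4π/3)(r³ − a³) = (4.75×10^-4)·(4π/3)·((0.258)³ − (0.161)³) = 2.587×10^-5 C.
Applying ∮E·dA = Q_enc/ε₀ with Φ = E(4πr²):
E = |Q_enc|/(4πε₀r²) = (2.587×10^-5)/(4π·8.85×10^-12·(0.258)²) = 3.49e6 N/C.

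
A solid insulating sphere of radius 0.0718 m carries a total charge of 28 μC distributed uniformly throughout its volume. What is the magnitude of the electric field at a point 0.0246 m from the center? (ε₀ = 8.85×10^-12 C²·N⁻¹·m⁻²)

Use a concentric Gaussian sphere at r = 0.0246 m (r < R).
Only the charge within r is enclosed: Q_enc = Q·(r/R)³ = (28 μC)·(0.0246 m/0.0718 m)³ = 1.126×10^-6 C.
Gauss's law: E·4πr² = Q_enc/ε₀.
E = |Q_enc|/(4πε₀r²) = (1.126×10^-6)/(4π·8.85×10^-12·(0.0246)²) = 1.67e7 N/C.

1.67×10^7 N/C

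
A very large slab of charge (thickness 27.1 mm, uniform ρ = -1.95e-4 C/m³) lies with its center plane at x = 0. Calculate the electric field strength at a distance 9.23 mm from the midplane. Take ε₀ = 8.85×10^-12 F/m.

E = 2.03×10^5 V/m

By symmetry E is perpendicular to the slab. A Gaussian pillbox from −9.23 mm to +9.23 mm (face area A) lies entirely within the slab.
Q_enc = ρ·(2x)·A and flux = 2EA, so 2EA = 2ρxA/ε₀ ⇒ E = |ρ|x/ε₀.
E = (1.95×10^-4)(0.00923)/(8.85×10^-12) = 2.03×10^5 N/C.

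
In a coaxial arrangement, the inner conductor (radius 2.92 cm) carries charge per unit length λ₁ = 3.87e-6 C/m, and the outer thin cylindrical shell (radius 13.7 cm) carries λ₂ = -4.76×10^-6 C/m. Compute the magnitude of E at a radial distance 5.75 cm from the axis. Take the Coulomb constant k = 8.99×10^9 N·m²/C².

Coaxial Gaussian cylinder, radius r = 5.75 cm, length L (between the conductors, 2.92 cm < r < 13.7 cm).
The shell at 13.7 cm lies outside the Gaussian surface, so λ_enc = λ₁ = 3.87×10^-6 C/m.
Applying ∮E·dA = Q_enc/ε₀ with the end caps contributing no flux:
E = 2k|λ_enc|/r = 2(8.99×10^9)(3.87×10^-6)/(0.0575) = 1.21e6 N/C.

1.21e6 N/C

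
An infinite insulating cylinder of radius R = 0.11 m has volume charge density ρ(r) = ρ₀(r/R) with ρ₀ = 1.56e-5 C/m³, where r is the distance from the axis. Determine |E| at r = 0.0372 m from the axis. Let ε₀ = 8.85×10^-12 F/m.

Choose a coaxial cylinder of radius r = 0.0372 m (arbitrary length L) as the Gaussian surface (r < R).
Integrating ρ over the cross-section to radius r: λ_enc = (2πρ₀/R) ∫₀^r r'^2 dr' = 2πρ₀ r^3/(3·R) = 1.529e-8 C/m.
Applying ∮E·dA = Q_enc/ε₀ with the end caps contributing no flux:
E = |λ_enc|/(2πε₀r) = (1.529e-8)/(2π·8.85×10^-12·0.0372) = 7.39×10^3 N/C.

|E| = 7.39×10^3 N/C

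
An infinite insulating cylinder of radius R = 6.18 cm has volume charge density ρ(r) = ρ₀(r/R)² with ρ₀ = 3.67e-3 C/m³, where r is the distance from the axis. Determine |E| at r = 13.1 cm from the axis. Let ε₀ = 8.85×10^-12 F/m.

Choose a coaxial cylinder of radius r = 13.1 cm (arbitrary length L) as the Gaussian surface (r > R, full charge per length enclosed).
λ_enc = 2π ∫₀^R ρ₀(r'/R)^2 r' dr' = 2πρ₀R²/4 = 2.202e-5 C/m.
By Gauss's law (flux through the curved wall only), E·2πrL = λ_enc L/ε₀.
E = |λ_enc|/(2πε₀r) = (2.202×10^-5)/(2π·8.85×10^-12·0.131) = 3.02×10^6 N/C.

E ≈ 3.02×10^6 V/m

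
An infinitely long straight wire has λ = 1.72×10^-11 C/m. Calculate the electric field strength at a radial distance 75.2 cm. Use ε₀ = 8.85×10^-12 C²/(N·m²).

Choose a coaxial cylinder of radius r = 75.2 cm (arbitrary length L) as the Gaussian surface.
Q_enc = λL, so λ_enc = 1.72e-11 C/m.
By Gauss's law (flux through the curved wall only), E·2πrL = λ_enc L/ε₀.
E = |λ_enc|/(2πε₀r) = (1.72e-11)/(2π·8.85×10^-12·0.752) = 0.411 N/C.

|E| ≈ 0.411 V/m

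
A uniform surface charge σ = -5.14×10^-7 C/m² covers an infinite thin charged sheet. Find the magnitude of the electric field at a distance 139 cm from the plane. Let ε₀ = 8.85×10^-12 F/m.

The symmetry is planar: E is normal to the sheet and the same magnitude on both sides. Take a pillbox straddling the sheet with end-cap area A.
Flux Φ = 2EA and Q_enc = σA, so 2EA = σA/ε₀ ⇒ E = |σ|/(2ε₀), independent of distance.
E = |σ|/(2ε₀) = (5.14×10^-7)/(2·8.85×10^-12) = 2.90e4 N/C.

E ≈ 2.90×10^4 N/C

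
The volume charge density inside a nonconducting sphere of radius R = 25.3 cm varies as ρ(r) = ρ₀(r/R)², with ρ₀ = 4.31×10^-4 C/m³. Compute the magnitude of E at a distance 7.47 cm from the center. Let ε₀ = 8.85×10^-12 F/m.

E ≈ 6.34e4 N/C

By spherical symmetry E is radial; choose a Gaussian sphere of radius r = 7.47 cm (r < R).
Q_enc = ∫₀^r ρ(r')·4πr'² dr' = (4πρ₀/R²) ∫₀^r r'^4 dr' = 4πρ₀ r^5/(5·R²) = 3.936e-8 C.
Gauss's law: E·4πr² = Q_enc/ε₀.
E = |Q_enc|/(4πε₀r²) = (3.936×10^-8)/(4π·8.85×10^-12·(0.0747)²) = 6.34×10^4 N/C.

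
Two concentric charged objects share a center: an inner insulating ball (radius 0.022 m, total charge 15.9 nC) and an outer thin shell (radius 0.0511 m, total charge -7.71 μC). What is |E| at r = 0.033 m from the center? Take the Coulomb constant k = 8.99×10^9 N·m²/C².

Use a concentric Gaussian sphere at r = 0.033 m (between the bodies, 0.022 m < r < 0.0511 m).
Only the inner charge is enclosed; the outer shell contributes nothing inside itself. Q_enc = 15.9 nC = 1.59e-8 C.
Gauss's law: E·4πr² = Q_enc/ε₀.
E = k|Q_enc|/r² = (8.99×10^9)(1.59e-8)/(0.033)² = 1.31×10^5 N/C.

E ≈ 1.31×10^5 N/C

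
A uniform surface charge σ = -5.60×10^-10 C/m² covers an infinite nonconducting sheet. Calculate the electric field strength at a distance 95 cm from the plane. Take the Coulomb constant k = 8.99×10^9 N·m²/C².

|E| = 31.6 V/m

By planar symmetry E is perpendicular to the sheet and uniform; use a Gaussian pillbox with flat faces of area A on each side of the sheet.
Only the two end caps contribute flux: Φ = 2EA. With Q_enc = σA, Gauss's law gives E = |σ|/(2ε₀).
E = 2πk|σ| = 2π(8.99×10^9)(5.60×10^-10) = 31.6 N/C.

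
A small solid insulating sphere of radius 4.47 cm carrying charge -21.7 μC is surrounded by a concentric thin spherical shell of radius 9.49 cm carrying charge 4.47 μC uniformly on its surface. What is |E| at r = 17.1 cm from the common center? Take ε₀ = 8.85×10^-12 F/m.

By spherical symmetry E is radial; choose a Gaussian sphere of radius r = 17.1 cm (r > 9.49 cm, enclosing both).
Q_enc = (-21.7 μC) + (4.47 μC) = -1.723×10^-5 C.
By Gauss's law, ∮E·dA = E·4πr² = Q_enc/ε₀.
E = |Q_enc|/(4πε₀r²) = (1.723×10^-5)/(4π·8.85×10^-12·(0.171)²) = 5.30e6 N/C.

E = 5.30e6 N/C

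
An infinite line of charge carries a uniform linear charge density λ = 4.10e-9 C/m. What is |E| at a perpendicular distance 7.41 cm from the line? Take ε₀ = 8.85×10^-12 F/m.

Take a coaxial cylindrical Gaussian surface of radius r = 7.41 cm and length L.
Q_enc = λL, so λ_enc = 4.10×10^-9 C/m.
By Gauss's law (flux through the curved wall only), E·2πrL = λ_enc L/ε₀.
E = |λ_enc|/(2πε₀r) = (4.10×10^-9)/(2π·8.85×10^-12·0.0741) = 995 N/C.

995 N/C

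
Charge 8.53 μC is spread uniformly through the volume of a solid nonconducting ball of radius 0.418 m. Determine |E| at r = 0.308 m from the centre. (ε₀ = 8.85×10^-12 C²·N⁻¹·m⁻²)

|E| = 3.23×10^5 V/m

Use a concentric Gaussian sphere at r = 0.308 m (r < R).
Only the charge within r is enclosed: Q_enc = Q·(r/R)³ = (8.53 μC)·(0.308 m/0.418 m)³ = 3.412×10^-6 C.
By Gauss's law, ∮E·dA = E·4πr² = Q_enc/ε₀.
E = |Q_enc|/(4πε₀r²) = (3.412×10^-6)/(4π·8.85×10^-12·(0.308)²) = 3.23×10^5 N/C.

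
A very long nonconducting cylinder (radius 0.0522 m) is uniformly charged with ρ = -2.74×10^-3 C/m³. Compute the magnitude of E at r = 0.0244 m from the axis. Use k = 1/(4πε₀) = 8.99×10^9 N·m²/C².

By cylindrical symmetry E is radial; use a coaxial Gaussian cylinder of radius 0.0244 m and length L (r < R).
Enclosed charge per unit length: λ_enc = ρ·πr² = (-2.74e-3)π(0.0244)² = -5.125×10^-6 C/m.
Applying ∮E·dA = Q_enc/ε₀ with the end caps contributing no flux:
E = 2k|λ_enc|/r = 2(8.99×10^9)(5.125×10^-6)/(0.0244) = 3.78×10^6 N/C.

|E| = 3.78×10^6 N/C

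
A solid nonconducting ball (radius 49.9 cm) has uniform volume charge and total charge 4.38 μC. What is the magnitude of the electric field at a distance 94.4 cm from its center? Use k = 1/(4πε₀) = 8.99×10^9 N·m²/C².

E = 4.42×10^4 N/C

Use a concentric Gaussian sphere at r = 94.4 cm (r > R, so the entire charge is enclosed).
Q_enc = 4.38 μC = 4.38×10^-6 C.
Since E is radial and uniform over the Gaussian sphere, Φ = E·4πr² = Q_enc/ε₀.
E = k|Q_enc|/r² = (8.99×10^9)(4.38×10^-6)/(0.944)² = 4.42e4 N/C.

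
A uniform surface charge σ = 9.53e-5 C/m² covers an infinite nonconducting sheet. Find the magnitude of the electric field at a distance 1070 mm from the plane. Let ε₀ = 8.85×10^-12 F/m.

5.38×10^6 N/C

Choose a cylindrical pillbox piercing the sheet, end faces (area A) parallel to it.
Only the two end caps contribute flux: Φ = 2EA. With Q_enc = σA, Gauss's law gives E = |σ|/(2ε₀).
E = |σ|/(2ε₀) = (9.53×10^-5)/(2·8.85×10^-12) = 5.38×10^6 N/C.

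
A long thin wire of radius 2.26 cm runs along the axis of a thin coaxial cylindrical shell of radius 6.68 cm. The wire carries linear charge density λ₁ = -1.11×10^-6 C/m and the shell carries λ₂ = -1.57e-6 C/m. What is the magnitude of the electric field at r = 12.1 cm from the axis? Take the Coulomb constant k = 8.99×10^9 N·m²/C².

Take a coaxial cylindrical Gaussian surface of radius r = 12.1 cm and length L (r > 6.68 cm, enclosing both).
λ_enc = λ₁ + λ₂ = (-1.11×10^-6) + (-1.57×10^-6) = -2.68×10^-6 C/m.
Applying ∮E·dA = Q_enc/ε₀ with the end caps contributing no flux:
E = 2k|λ_enc|/r = 2(8.99×10^9)(2.68×10^-6)/(0.121) = 3.98×10^5 N/C.

|E| = 3.98×10^5 N/C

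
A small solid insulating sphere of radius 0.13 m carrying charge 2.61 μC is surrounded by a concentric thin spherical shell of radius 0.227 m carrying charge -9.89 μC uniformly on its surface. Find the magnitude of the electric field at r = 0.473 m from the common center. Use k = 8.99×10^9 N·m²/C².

E = 2.93×10^5 N/C

Take a concentric spherical Gaussian surface of radius r = 0.473 m (r > 0.227 m, enclosing both).
Q_enc = (2.61 μC) + (-9.89 μC) = -7.28×10^-6 C.
By Gauss's law, ∮E·dA = E·4πr² = Q_enc/ε₀.
E = k|Q_enc|/r² = (8.99×10^9)(7.28e-6)/(0.473)² = 2.93×10^5 N/C.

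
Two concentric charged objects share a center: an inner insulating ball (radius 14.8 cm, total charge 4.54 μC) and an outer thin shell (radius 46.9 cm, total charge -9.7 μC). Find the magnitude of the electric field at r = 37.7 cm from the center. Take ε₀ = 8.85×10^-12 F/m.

Use a concentric Gaussian sphere at r = 37.7 cm (between the bodies, 14.8 cm < r < 46.9 cm).
The shell at 46.9 cm lies outside the Gaussian surface, so Q_enc = 4.54 μC = 4.54e-6 C.
Since E is radial and uniform over the Gaussian sphere, Φ = E·4πr² = Q_enc/ε₀.
E = |Q_enc|/(4πε₀r²) = (4.54e-6)/(4π·8.85×10^-12·(0.377)²) = 2.87e5 N/C.

|E| = 2.87×10^5 V/m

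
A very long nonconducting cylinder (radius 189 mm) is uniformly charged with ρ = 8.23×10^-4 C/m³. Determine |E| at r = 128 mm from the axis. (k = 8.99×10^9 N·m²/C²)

5.95×10^6 N/C

By cylindrical symmetry E is radial; use a coaxial Gaussian cylinder of radius 128 mm and length L (r < R).
Enclosed charge per unit length: λ_enc = ρ·πr² = (8.23e-4)π(0.128)² = 4.236×10^-5 C/m.
Applying ∮E·dA = Q_enc/ε₀ with the end caps contributing no flux:
E = 2k|λ_enc|/r = 2(8.99×10^9)(4.236×10^-5)/(0.128) = 5.95e6 N/C.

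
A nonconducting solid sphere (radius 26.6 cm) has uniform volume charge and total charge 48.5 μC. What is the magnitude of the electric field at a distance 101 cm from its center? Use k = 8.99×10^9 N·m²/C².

Use a concentric Gaussian sphere at r = 101 cm (r > R, so the entire charge is enclosed).
Q_enc = 48.5 μC = 4.85×10^-5 C.
Since E is radial and uniform over the Gaussian sphere, Φ = E·4πr² = Q_enc/ε₀.
E = k|Q_enc|/r² = (8.99×10^9)(4.85e-5)/(1.01)² = 4.27×10^5 N/C.

E ≈ 4.27×10^5 N/C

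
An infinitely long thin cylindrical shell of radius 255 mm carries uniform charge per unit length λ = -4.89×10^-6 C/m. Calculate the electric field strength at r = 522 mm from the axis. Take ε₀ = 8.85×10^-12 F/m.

E ≈ 1.68×10^5 N/C

By cylindrical symmetry E is radial; use a coaxial Gaussian cylinder of radius 522 mm and length L (r > 255 mm).
The full line charge is enclosed: λ_enc = -4.89e-6 C/m.
Applying ∮E·dA = Q_enc/ε₀ with the end caps contributing no flux:
E = |λ_enc|/(2πε₀r) = (4.89e-6)/(2π·8.85×10^-12·0.522) = 1.68×10^5 N/C.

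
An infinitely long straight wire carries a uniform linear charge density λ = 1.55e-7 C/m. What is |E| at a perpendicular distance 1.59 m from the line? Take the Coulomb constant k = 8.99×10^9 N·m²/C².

By cylindrical symmetry E is radial; use a coaxial Gaussian cylinder of radius 1.59 m and length L.
Q_enc = λL, so λ_enc = 1.55×10^-7 C/m.
Since E is radial and uniform over the curved surface, Φ = E·2πrL = Q_enc/ε₀ = λ_enc L/ε₀.
E = 2k|λ_enc|/r = 2(8.99×10^9)(1.55×10^-7)/(1.59) = 1.75×10^3 N/C.

E ≈ 1.75×10^3 V/m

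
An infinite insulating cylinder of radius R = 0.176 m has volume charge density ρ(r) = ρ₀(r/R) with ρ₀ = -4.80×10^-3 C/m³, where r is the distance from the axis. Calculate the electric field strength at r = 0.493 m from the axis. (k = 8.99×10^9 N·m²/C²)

E ≈ 1.14×10^7 V/m

Choose a coaxial cylinder of radius r = 0.493 m (arbitrary length L) as the Gaussian surface (r > R, full charge per length enclosed).
λ_enc = 2π ∫₀^R ρ₀(r'/R)^1 r' dr' = 2πρ₀R²/3 = -3.114×10^-4 C/m.
Applying ∮E·dA = Q_enc/ε₀ with the end caps contributing no flux:
E = 2k|λ_enc|/r = 2(8.99×10^9)(3.114e-4)/(0.493) = 1.14×10^7 N/C.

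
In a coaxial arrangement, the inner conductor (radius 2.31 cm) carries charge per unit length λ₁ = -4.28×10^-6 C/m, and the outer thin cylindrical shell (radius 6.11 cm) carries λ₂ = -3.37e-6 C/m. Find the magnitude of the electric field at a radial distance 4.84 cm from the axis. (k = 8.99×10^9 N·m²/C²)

1.59×10^6 V/m

By cylindrical symmetry E is radial; use a coaxial Gaussian cylinder of radius 4.84 cm and length L (between the conductors, 2.31 cm < r < 6.11 cm).
Only the inner wire is enclosed; the outer shell contributes nothing inside itself. λ_enc = λ₁ = -4.28×10^-6 C/m.
By Gauss's law (flux through the curved wall only), E·2πrL = λ_enc L/ε₀.
E = 2k|λ_enc|/r = 2(8.99×10^9)(4.28e-6)/(0.0484) = 1.59×10^6 N/C.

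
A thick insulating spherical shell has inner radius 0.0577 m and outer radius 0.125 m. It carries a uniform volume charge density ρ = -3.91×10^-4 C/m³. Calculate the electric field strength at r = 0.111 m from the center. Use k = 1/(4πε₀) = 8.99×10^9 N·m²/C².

E = 1.40e6 N/C

Symmetry ⇒ E = E(r) r̂. Gaussian sphere of radius r = 0.111 m (within the shell material, 0.0577 m < r < 0.125 m).
Enclosed charge is the volume from a to r: Q_enc = (4π/3)ρ(r³ − a³) = -1.925e-6 C.
By Gauss's law, ∮E·dA = E·4πr² = Q_enc/ε₀.
E = k|Q_enc|/r² = (8.99×10^9)(1.925×10^-6)/(0.111)² = 1.40×10^6 N/C.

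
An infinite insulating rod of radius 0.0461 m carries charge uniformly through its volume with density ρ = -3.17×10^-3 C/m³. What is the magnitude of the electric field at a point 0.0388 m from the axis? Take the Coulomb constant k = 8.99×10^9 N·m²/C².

Take a coaxial cylindrical Gaussian surface of radius r = 0.0388 m and length L (r < R).
Enclosed charge per unit length: λ_enc = ρ·πr² = (-3.17e-3)π(0.0388)² = -1.499×10^-5 C/m.
By Gauss's law (flux through the curved wall only), E·2πrL = λ_enc L/ε₀.
E = 2k|λ_enc|/r = 2(8.99×10^9)(1.499×10^-5)/(0.0388) = 6.95e6 N/C.

|E| ≈ 6.95×10^6 N/C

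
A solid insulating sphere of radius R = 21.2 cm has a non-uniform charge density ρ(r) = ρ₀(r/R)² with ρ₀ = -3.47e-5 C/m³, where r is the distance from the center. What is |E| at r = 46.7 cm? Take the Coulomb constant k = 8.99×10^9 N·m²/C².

3.43×10^4 N/C

Symmetry ⇒ E = E(r) r̂. Gaussian sphere of radius r = 46.7 cm (r > R, all charge enclosed).
Q_enc = 4π ∫₀^R ρ₀(r'/R)^2 r'² dr' = 4πρ₀R³/5 = -8.31×10^-7 C.
Applying ∮E·dA = Q_enc/ε₀ with Φ = E(4πr²):
E = k|Q_enc|/r² = (8.99×10^9)(8.31×10^-7)/(0.467)² = 3.43e4 N/C.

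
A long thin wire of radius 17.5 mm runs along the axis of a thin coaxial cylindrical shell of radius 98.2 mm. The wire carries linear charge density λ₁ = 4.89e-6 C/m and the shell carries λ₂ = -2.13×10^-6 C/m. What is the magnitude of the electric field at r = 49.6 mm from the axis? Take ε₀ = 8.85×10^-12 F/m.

Take a coaxial cylindrical Gaussian surface of radius r = 49.6 mm and length L (between the conductors, 17.5 mm < r < 98.2 mm).
The shell at 98.2 mm lies outside the Gaussian surface, so λ_enc = λ₁ = 4.89e-6 C/m.
Gauss's law: E·2πrL = λ_enc L/ε₀.
E = |λ_enc|/(2πε₀r) = (4.89×10^-6)/(2π·8.85×10^-12·0.0496) = 1.77e6 N/C.

E ≈ 1.77×10^6 N/C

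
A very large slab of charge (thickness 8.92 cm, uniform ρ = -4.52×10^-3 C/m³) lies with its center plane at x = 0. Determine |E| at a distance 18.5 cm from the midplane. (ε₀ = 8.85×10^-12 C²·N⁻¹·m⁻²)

2.28e7 N/C

The point |x| = 18.5 cm lies outside the slab (half-thickness 0.0446 m). A symmetric pillbox spanning the full slab encloses Q_enc = ρ·d·A.
Flux = 2EA ⇒ E = |ρ|d/(2ε₀), independent of distance outside.
E = (4.52e-3)(0.0892)/(2·8.85×10^-12) = 2.28e7 N/C.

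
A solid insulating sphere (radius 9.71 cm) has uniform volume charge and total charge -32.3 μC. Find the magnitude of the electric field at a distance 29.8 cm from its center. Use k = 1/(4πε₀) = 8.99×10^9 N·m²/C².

E = 3.27×10^6 N/C

Take a concentric spherical Gaussian surface of radius r = 29.8 cm (r > R, so the entire charge is enclosed).
Q_enc = -32.3 μC = -3.23×10^-5 C.
Gauss's law: E·4πr² = Q_enc/ε₀.
E = k|Q_enc|/r² = (8.99×10^9)(3.23e-5)/(0.298)² = 3.27×10^6 N/C.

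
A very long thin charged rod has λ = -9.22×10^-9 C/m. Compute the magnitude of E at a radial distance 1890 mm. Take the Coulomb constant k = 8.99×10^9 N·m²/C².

|E| ≈ 87.7 V/m

Take a coaxial cylindrical Gaussian surface of radius r = 1890 mm and length L.
Q_enc = λL, so λ_enc = -9.22×10^-9 C/m.
Gauss's law: E·2πrL = λ_enc L/ε₀.
E = 2k|λ_enc|/r = 2(8.99×10^9)(9.22e-9)/(1.89) = 87.7 N/C.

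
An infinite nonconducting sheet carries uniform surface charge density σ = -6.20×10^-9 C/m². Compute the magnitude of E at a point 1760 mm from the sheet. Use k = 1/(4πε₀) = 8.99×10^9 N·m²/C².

By planar symmetry E is perpendicular to the sheet and uniform; use a Gaussian pillbox with flat faces of area A on each side of the sheet.
Flux Φ = 2EA and Q_enc = σA, so 2EA = σA/ε₀ ⇒ E = |σ|/(2ε₀), independent of distance.
E = 2πk|σ| = 2π(8.99×10^9)(6.20×10^-9) = 350 N/C.

350 N/C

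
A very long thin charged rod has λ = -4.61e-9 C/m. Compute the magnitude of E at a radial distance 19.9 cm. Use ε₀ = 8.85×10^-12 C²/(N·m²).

|E| ≈ 417 N/C

Take a coaxial cylindrical Gaussian surface of radius r = 19.9 cm and length L.
Q_enc = λL, so λ_enc = -4.61×10^-9 C/m.
Since E is radial and uniform over the curved surface, Φ = E·2πrL = Q_enc/ε₀ = λ_enc L/ε₀.
E = |λ_enc|/(2πε₀r) = (4.61×10^-9)/(2π·8.85×10^-12·0.199) = 417 N/C.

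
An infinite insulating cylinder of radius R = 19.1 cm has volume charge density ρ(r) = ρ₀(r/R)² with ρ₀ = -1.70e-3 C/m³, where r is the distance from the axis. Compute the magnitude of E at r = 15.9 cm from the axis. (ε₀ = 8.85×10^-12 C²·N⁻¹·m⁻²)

By cylindrical symmetry E is radial; use a coaxial Gaussian cylinder of radius 15.9 cm and length L (r < R).
Integrating ρ over the cross-section to radius r: λ_enc = (2πρ₀/R²) ∫₀^r r'^3 dr' = 2πρ₀ r^4/(4·R²) = -4.678×10^-5 C/m.
Gauss's law: E·2πrL = λ_enc L/ε₀.
E = |λ_enc|/(2πε₀r) = (4.678×10^-5)/(2π·8.85×10^-12·0.159) = 5.29×10^6 N/C.

E = 5.29×10^6 N/C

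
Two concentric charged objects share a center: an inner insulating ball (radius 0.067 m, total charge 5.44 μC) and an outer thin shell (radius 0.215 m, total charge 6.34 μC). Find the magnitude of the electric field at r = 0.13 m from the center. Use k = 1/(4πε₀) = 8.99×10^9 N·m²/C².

Take a concentric spherical Gaussian surface of radius r = 0.13 m (between the bodies, 0.067 m < r < 0.215 m).
The shell at 0.215 m lies outside the Gaussian surface, so Q_enc = 5.44 μC = 5.44×10^-6 C.
By Gauss's law, ∮E·dA = E·4πr² = Q_enc/ε₀.
E = k|Q_enc|/r² = (8.99×10^9)(5.44×10^-6)/(0.13)² = 2.89×10^6 N/C.

E = 2.89×10^6 V/m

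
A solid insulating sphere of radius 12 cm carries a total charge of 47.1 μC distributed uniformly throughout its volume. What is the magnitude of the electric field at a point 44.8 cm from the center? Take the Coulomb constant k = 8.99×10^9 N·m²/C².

Symmetry ⇒ E = E(r) r̂. Gaussian sphere of radius r = 44.8 cm (r > R, so the entire charge is enclosed).
Q_enc = 47.1 μC = 4.71×10^-5 C.
Since E is radial and uniform over the Gaussian sphere, Φ = E·4πr² = Q_enc/ε₀.
E = k|Q_enc|/r² = (8.99×10^9)(4.71×10^-5)/(0.448)² = 2.11×10^6 N/C.

E = 2.11×10^6 V/m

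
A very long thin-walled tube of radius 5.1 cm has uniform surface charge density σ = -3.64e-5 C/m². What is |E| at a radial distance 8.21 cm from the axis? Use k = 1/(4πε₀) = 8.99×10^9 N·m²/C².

By cylindrical symmetry E is radial; use a coaxial Gaussian cylinder of radius 8.21 cm and length L (r > 5.1 cm).
The whole shell is enclosed: λ_enc = σ·2πR = (-3.64e-5)·2π·(0.051) = -1.166e-5 C/m.
Gauss's law: E·2πrL = λ_enc L/ε₀.
E = 2k|λ_enc|/r = 2(8.99×10^9)(1.166×10^-5)/(0.0821) = 2.55×10^6 N/C.

E = 2.55×10^6 N/C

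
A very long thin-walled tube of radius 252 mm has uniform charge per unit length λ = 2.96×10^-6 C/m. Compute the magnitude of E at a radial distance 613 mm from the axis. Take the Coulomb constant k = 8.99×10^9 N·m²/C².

|E| = 8.68×10^4 N/C

Take a coaxial cylindrical Gaussian surface of radius r = 613 mm and length L (r > 252 mm).
The full line charge is enclosed: λ_enc = 2.96×10^-6 C/m.
Applying ∮E·dA = Q_enc/ε₀ with the end caps contributing no flux:
E = 2k|λ_enc|/r = 2(8.99×10^9)(2.96×10^-6)/(0.613) = 8.68×10^4 N/C.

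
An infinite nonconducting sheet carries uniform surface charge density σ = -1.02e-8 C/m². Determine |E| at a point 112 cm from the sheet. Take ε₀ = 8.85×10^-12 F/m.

576 V/m

Choose a cylindrical pillbox piercing the sheet, end faces (area A) parallel to it.
Only the two end caps contribute flux: Φ = 2EA. With Q_enc = σA, Gauss's law gives E = |σ|/(2ε₀).
E = |σ|/(2ε₀) = (1.02×10^-8)/(2·8.85×10^-12) = 576 N/C.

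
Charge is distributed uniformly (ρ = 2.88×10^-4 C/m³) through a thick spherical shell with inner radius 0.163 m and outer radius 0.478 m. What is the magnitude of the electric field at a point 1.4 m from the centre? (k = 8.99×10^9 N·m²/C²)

Use a concentric Gaussian sphere at r = 1.4 m (r > 0.478 m, enclosing the whole shell).
Q_enc = ρ·(4π/3)(b³ − a³) = (2.88×10^-4)·(4π/3)·((0.478)³ − (0.163)³) = 1.265e-4 C.
Gauss's law: E·4πr² = Q_enc/ε₀.
E = k|Q_enc|/r² = (8.99×10^9)(1.265e-4)/(1.4)² = 5.80e5 N/C.

E ≈ 5.80×10^5 N/C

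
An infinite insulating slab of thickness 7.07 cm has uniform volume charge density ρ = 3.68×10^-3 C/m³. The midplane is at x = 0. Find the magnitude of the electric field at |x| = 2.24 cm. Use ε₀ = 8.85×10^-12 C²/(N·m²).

By symmetry E is perpendicular to the slab. A Gaussian pillbox from −2.24 cm to +2.24 cm (face area A) lies entirely within the slab.
Q_enc = ρ·(2x)·A and flux = 2EA, so 2EA = 2ρxA/ε₀ ⇒ E = |ρ|x/ε₀.
E = (3.68×10^-3)(0.0224)/(8.85×10^-12) = 9.31e6 N/C.

E ≈ 9.31×10^6 N/C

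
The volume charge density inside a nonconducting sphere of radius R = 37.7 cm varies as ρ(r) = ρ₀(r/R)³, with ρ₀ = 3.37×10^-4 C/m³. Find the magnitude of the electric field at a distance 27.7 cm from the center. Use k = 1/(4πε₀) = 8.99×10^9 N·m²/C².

E ≈ 6.97×10^5 V/m

By spherical symmetry E is radial; choose a Gaussian sphere of radius r = 27.7 cm (r < R).
Integrate the density: Q_enc = 4π ∫₀^r ρ₀(r'/R)^3 r'² dr' = 4πρ₀ r^6/(6·R³) = 5.95×10^-6 C.
Since E is radial and uniform over the Gaussian sphere, Φ = E·4πr² = Q_enc/ε₀.
E = k|Q_enc|/r² = (8.99×10^9)(5.95×10^-6)/(0.277)² = 6.97×10^5 N/C.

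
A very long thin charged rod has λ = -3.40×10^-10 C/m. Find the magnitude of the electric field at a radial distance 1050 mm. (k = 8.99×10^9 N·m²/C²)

E ≈ 5.82 N/C

By cylindrical symmetry E is radial; use a coaxial Gaussian cylinder of radius 1050 mm and length L.
Q_enc = λL, so λ_enc = -3.40×10^-10 C/m.
Gauss's law: E·2πrL = λ_enc L/ε₀.
E = 2k|λ_enc|/r = 2(8.99×10^9)(3.40e-10)/(1.05) = 5.82 N/C.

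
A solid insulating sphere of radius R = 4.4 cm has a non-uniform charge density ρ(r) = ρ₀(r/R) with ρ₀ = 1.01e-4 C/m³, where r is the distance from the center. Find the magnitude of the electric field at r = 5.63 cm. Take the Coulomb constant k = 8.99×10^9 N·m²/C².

Take a concentric spherical Gaussian surface of radius r = 5.63 cm (r > R, all charge enclosed).
Q_enc = 4π ∫₀^R ρ₀(r'/R)^1 r'² dr' = 4πρ₀R³/4 = 2.703×10^-8 C.
By Gauss's law, ∮E·dA = E·4πr² = Q_enc/ε₀.
E = k|Q_enc|/r² = (8.99×10^9)(2.703×10^-8)/(0.0563)² = 7.67×10^4 N/C.

|E| ≈ 7.67×10^4 N/C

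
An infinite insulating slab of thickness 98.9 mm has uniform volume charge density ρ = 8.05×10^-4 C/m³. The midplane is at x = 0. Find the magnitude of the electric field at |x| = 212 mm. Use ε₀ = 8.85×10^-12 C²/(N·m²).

|E| = 4.50×10^6 N/C

The point |x| = 212 mm lies outside the slab (half-thickness 0.04945 m). A symmetric pillbox spanning the full slab encloses Q_enc = ρ·d·A.
Flux = 2EA ⇒ E = |ρ|d/(2ε₀), independent of distance outside.
E = (8.05e-4)(0.0989)/(2·8.85×10^-12) = 4.50×10^6 N/C.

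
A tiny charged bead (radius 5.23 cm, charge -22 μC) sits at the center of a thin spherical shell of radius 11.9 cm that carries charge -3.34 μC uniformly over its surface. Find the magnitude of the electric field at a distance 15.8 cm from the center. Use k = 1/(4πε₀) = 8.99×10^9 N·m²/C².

Take a concentric spherical Gaussian surface of radius r = 15.8 cm (r > 11.9 cm, enclosing both).
Q_enc = (-22 μC) + (-3.34 μC) = -2.534e-5 C.
Gauss's law: E·4πr² = Q_enc/ε₀.
E = k|Q_enc|/r² = (8.99×10^9)(2.534e-5)/(0.158)² = 9.13×10^6 N/C.

|E| = 9.13×10^6 N/C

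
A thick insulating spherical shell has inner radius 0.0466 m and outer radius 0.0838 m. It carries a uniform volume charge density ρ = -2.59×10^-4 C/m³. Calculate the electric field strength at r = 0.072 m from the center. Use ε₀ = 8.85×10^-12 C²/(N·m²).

Symmetry ⇒ E = E(r) r̂. Gaussian sphere of radius r = 0.072 m (within the shell material, 0.0466 m < r < 0.0838 m).
Enclosed charge is the volume from a to r: Q_enc = (4π/3)ρ(r³ − a³) = -2.951e-7 C.
Gauss's law: E·4πr² = Q_enc/ε₀.
E = |Q_enc|/(4πε₀r²) = (2.951e-7)/(4π·8.85×10^-12·(0.072)²) = 5.12e5 N/C.

5.12e5 V/m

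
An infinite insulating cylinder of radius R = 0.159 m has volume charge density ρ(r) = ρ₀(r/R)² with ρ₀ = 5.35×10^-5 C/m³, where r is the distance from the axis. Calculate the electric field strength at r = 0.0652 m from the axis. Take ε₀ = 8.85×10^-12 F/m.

1.66×10^4 N/C

Coaxial Gaussian cylinder, radius r = 0.0652 m, length L (r < R).
Integrating ρ over the cross-section to radius r: λ_enc = (2πρ₀/R²) ∫₀^r r'^3 dr' = 2πρ₀ r^4/(4·R²) = 6.007×10^-8 C/m.
Since E is radial and uniform over the curved surface, Φ = E·2πrL = Q_enc/ε₀ = λ_enc L/ε₀.
E = |λ_enc|/(2πε₀r) = (6.007×10^-8)/(2π·8.85×10^-12·0.0652) = 1.66×10^4 N/C.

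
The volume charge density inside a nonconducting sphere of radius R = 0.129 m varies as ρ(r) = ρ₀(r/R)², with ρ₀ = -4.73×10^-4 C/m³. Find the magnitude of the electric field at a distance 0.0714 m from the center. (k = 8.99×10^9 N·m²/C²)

|E| = 2.34e5 N/C

Use a concentric Gaussian sphere at r = 0.0714 m (r < R).
Q_enc = ∫₀^r ρ(r')·4πr'² dr' = (4πρ₀/R²) ∫₀^r r'^4 dr' = 4πρ₀ r^5/(5·R²) = -1.326e-7 C.
Gauss's law: E·4πr² = Q_enc/ε₀.
E = k|Q_enc|/r² = (8.99×10^9)(1.326e-7)/(0.0714)² = 2.34e5 N/C.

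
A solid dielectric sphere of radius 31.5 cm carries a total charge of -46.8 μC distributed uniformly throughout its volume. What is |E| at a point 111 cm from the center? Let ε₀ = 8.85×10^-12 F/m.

E ≈ 3.42×10^5 N/C

By spherical symmetry E is radial; choose a Gaussian sphere of radius r = 111 cm (r > R, so the entire charge is enclosed).
Q_enc = -46.8 μC = -4.68×10^-5 C.
By Gauss's law, ∮E·dA = E·4πr² = Q_enc/ε₀.
E = |Q_enc|/(4πε₀r²) = (4.68e-5)/(4π·8.85×10^-12·(1.11)²) = 3.42e5 N/C.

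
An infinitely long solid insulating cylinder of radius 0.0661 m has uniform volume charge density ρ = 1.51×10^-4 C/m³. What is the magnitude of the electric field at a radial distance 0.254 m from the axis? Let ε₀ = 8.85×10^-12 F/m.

|E| ≈ 1.47×10^5 N/C

Coaxial Gaussian cylinder, radius r = 0.254 m, length L (r > 0.0661 m, full cross-section enclosed).
λ_enc = ρ·πR² = (1.51×10^-4)π(0.0661)² = 2.073×10^-6 C/m.
Applying ∮E·dA = Q_enc/ε₀ with the end caps contributing no flux:
E = |λ_enc|/(2πε₀r) = (2.073×10^-6)/(2π·8.85×10^-12·0.254) = 1.47×10^5 N/C.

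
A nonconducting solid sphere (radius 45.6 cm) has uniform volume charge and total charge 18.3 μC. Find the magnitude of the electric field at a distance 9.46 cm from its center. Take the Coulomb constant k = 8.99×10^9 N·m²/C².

|E| = 1.64e5 N/C

Symmetry ⇒ E = E(r) r̂. Gaussian sphere of radius r = 9.46 cm (r < R).
Only the charge within r is enclosed: Q_enc = Q·(r/R)³ = (18.3 μC)·(9.46 cm/45.6 cm)³ = 1.634×10^-7 C.
Gauss's law: E·4πr² = Q_enc/ε₀.
E = k|Q_enc|/r² = (8.99×10^9)(1.634e-7)/(0.0946)² = 1.64e5 N/C.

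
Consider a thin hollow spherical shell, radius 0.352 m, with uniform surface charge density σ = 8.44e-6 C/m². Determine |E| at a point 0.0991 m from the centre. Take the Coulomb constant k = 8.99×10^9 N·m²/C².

E = 0 (no enclosed charge)

By spherical symmetry E is radial; choose a Gaussian sphere of radius r = 0.0991 m (inside the shell, r < 0.352 m).
All the charge is outside the Gaussian surface: Q_enc = 0, hence E = 0 everywhere inside the shell.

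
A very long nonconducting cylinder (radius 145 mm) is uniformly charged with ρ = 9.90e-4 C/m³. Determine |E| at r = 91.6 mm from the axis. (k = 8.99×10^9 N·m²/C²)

By cylindrical symmetry E is radial; use a coaxial Gaussian cylinder of radius 91.6 mm and length L (r < R).
Enclosed charge per unit length: λ_enc = ρ·πr² = (9.90×10^-4)π(0.0916)² = 2.61×10^-5 C/m.
Gauss's law: E·2πrL = λ_enc L/ε₀.
E = 2k|λ_enc|/r = 2(8.99×10^9)(2.61×10^-5)/(0.0916) = 5.12e6 N/C.

E ≈ 5.12×10^6 N/C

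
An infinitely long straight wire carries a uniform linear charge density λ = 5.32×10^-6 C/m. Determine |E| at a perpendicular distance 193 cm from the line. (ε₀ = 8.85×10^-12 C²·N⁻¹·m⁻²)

Take a coaxial cylindrical Gaussian surface of radius r = 193 cm and length L.
Q_enc = λL, so λ_enc = 5.32×10^-6 C/m.
Since E is radial and uniform over the curved surface, Φ = E·2πrL = Q_enc/ε₀ = λ_enc L/ε₀.
E = |λ_enc|/(2πε₀r) = (5.32×10^-6)/(2π·8.85×10^-12·1.93) = 4.96e4 N/C.

|E| = 4.96×10^4 N/C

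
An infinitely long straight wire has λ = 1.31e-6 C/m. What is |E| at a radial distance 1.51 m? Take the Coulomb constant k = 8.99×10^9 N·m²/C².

Coaxial Gaussian cylinder, radius r = 1.51 m, length L.
Q_enc = λL, so λ_enc = 1.31×10^-6 C/m.
Since E is radial and uniform over the curved surface, Φ = E·2πrL = Q_enc/ε₀ = λ_enc L/ε₀.
E = 2k|λ_enc|/r = 2(8.99×10^9)(1.31×10^-6)/(1.51) = 1.56×10^4 N/C.

E = 1.56e4 N/C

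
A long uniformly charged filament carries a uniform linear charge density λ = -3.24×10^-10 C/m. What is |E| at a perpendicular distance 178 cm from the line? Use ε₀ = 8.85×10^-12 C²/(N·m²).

E ≈ 3.27 V/m

Choose a coaxial cylinder of radius r = 178 cm (arbitrary length L) as the Gaussian surface.
Q_enc = λL, so λ_enc = -3.24×10^-10 C/m.
Applying ∮E·dA = Q_enc/ε₀ with the end caps contributing no flux:
E = |λ_enc|/(2πε₀r) = (3.24×10^-10)/(2π·8.85×10^-12·1.78) = 3.27 N/C.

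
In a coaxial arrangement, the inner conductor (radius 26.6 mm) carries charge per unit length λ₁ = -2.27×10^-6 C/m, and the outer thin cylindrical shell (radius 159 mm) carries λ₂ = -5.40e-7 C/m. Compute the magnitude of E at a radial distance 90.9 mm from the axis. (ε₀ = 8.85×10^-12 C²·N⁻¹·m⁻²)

E = 4.49×10^5 N/C

By cylindrical symmetry E is radial; use a coaxial Gaussian cylinder of radius 90.9 mm and length L (between the conductors, 26.6 mm < r < 159 mm).
The shell at 159 mm lies outside the Gaussian surface, so λ_enc = λ₁ = -2.27e-6 C/m.
Applying ∮E·dA = Q_enc/ε₀ with the end caps contributing no flux:
E = |λ_enc|/(2πε₀r) = (2.27×10^-6)/(2π·8.85×10^-12·0.0909) = 4.49×10^5 N/C.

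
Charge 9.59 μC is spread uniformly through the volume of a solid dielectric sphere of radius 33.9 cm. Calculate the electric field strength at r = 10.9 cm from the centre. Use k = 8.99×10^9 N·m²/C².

E = 2.41×10^5 V/m

By spherical symmetry E is radial; choose a Gaussian sphere of radius r = 10.9 cm (r < R).
Only the charge within r is enclosed: Q_enc = Q·(r/R)³ = (9.59 μC)·(10.9 cm/33.9 cm)³ = 3.188×10^-7 C.
By Gauss's law, ∮E·dA = E·4πr² = Q_enc/ε₀.
E = k|Q_enc|/r² = (8.99×10^9)(3.188e-7)/(0.109)² = 2.41×10^5 N/C.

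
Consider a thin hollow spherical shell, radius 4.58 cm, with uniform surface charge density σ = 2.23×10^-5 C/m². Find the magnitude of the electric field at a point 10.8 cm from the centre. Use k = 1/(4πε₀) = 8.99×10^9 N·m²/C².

By spherical symmetry E is radial; choose a Gaussian sphere of radius r = 10.8 cm (r > 4.58 cm).
The entire shell is enclosed: Q_enc = σ·4πR² = (2.23×10^-5)·4π·(0.0458)² = 5.878e-7 C.
Since E is radial and uniform over the Gaussian sphere, Φ = E·4πr² = Q_enc/ε₀.
E = k|Q_enc|/r² = (8.99×10^9)(5.878×10^-7)/(0.108)² = 4.53×10^5 N/C.

4.53×10^5 N/C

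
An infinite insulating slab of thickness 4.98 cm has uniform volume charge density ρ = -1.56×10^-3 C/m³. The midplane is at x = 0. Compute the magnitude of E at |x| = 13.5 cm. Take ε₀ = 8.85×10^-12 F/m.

The point |x| = 13.5 cm lies outside the slab (half-thickness 0.0249 m). A symmetric pillbox spanning the full slab encloses Q_enc = ρ·d·A.
Flux = 2EA ⇒ E = |ρ|d/(2ε₀), independent of distance outside.
E = (1.56e-3)(0.0498)/(2·8.85×10^-12) = 4.39e6 N/C.

|E| = 4.39e6 N/C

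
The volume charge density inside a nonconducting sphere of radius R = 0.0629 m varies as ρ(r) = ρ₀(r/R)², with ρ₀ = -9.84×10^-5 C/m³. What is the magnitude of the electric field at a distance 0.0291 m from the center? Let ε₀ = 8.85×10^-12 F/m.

Take a concentric spherical Gaussian surface of radius r = 0.0291 m (r < R).
Integrate the density: Q_enc = 4π ∫₀^r ρ₀(r'/R)^2 r'² dr' = 4πρ₀ r^5/(5·R²) = -1.304×10^-9 C.
By Gauss's law, ∮E·dA = E·4πr² = Q_enc/ε₀.
E = |Q_enc|/(4πε₀r²) = (1.304×10^-9)/(4π·8.85×10^-12·(0.0291)²) = 1.39×10^4 N/C.

|E| = 1.39×10^4 V/m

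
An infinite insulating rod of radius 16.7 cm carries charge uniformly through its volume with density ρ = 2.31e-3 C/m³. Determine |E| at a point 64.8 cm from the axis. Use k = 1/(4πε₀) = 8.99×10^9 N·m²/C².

E = 5.62×10^6 V/m

By cylindrical symmetry E is radial; use a coaxial Gaussian cylinder of radius 64.8 cm and length L (r > 16.7 cm, full cross-section enclosed).
λ_enc = ρ·πR² = (2.31×10^-3)π(0.167)² = 2.024×10^-4 C/m.
Since E is radial and uniform over the curved surface, Φ = E·2πrL = Q_enc/ε₀ = λ_enc L/ε₀.
E = 2k|λ_enc|/r = 2(8.99×10^9)(2.024e-4)/(0.648) = 5.62×10^6 N/C.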